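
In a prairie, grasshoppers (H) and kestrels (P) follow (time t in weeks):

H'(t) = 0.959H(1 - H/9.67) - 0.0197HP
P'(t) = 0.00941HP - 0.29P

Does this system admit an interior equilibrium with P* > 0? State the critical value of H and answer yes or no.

The predator equation gives dP/dt > 0 only when H > 0.29/0.00941 = 30.8.
Without the predator, H → K = 9.67. Since 9.67 < 30.8, the predator cannot invade.

Threshold H = 30.8; K < 30.8, so no, the predator goes extinct.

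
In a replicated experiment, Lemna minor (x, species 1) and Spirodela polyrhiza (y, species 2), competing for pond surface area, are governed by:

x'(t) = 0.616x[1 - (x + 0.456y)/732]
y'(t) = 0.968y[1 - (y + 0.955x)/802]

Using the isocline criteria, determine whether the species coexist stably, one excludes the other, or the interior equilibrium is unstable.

stable coexistence

Compare the nullcline intercepts: K1/α12 = 732/0.456 = 1610 > K2 = 802; K2/α21 = 802/0.955 = 840 > K1 = 732.
Since both inequalities hold, each species can invade when rare, so the interior equilibrium is stable.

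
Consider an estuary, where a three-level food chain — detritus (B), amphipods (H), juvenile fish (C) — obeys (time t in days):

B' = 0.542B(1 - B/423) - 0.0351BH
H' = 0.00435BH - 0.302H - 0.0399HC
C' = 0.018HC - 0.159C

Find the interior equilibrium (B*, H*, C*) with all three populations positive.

From dC/dt = 0: 0.018H* = 0.159, so H* = 8.83.
From dB/dt = 0: 0.542(1 - B*/423) = 0.0351·8.83, giving B* = 423·(1 - 0.572) = 181.
From dH/dt = 0: 0.00435·181 - 0.302 = 0.0399C*, so C* = 0.485/0.0399 = 12.2.

B* ≈ 181, H* ≈ 8.83, C* ≈ 12.2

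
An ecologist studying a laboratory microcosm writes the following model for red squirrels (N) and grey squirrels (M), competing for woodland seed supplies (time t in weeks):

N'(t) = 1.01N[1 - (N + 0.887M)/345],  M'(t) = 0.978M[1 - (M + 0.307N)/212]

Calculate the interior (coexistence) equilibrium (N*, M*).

N* ≈ 216, M* ≈ 146

Setting both brackets to zero gives the nullclines N + 0.887M = 345 and 0.307N + M = 212.
Substituting M = 212 - 0.307N into the first: N(1 - 0.887·0.307) = 345 - 0.887·212.
So N* = 157/0.728 = 216, and then M* = 212 - 0.307·216 = 146.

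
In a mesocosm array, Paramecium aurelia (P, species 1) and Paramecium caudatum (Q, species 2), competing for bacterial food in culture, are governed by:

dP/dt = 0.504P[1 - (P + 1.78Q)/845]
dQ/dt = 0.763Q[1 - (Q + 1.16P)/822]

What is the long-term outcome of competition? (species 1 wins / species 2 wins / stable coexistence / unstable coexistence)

unstable coexistence (outcome depends on initial conditions)

Compare the nullcline intercepts: K1/α12 = 845/1.78 = 475 < K2 = 822; K2/α21 = 822/1.16 = 709 < K1 = 845.
Since both are reversed, neither can invade when rare; the interior point is a saddle.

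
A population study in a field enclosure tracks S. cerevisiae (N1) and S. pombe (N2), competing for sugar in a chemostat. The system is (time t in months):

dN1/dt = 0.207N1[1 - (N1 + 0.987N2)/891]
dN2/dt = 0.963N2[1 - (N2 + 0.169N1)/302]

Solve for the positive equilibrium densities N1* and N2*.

N1* ≈ 712, N2* ≈ 182

Setting both brackets to zero gives the nullclines N1 + 0.987N2 = 891 and 0.169N1 + N2 = 302.
Substituting N2 = 302 - 0.169N1 into the first: N1(1 - 0.987·0.169) = 891 - 0.987·302.
So N1* = 593/0.833 = 712, and then N2* = 302 - 0.169·712 = 182.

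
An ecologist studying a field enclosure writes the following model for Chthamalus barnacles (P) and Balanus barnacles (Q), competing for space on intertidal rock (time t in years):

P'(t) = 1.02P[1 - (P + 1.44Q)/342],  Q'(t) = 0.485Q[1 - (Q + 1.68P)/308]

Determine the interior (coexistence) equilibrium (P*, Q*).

P* ≈ 71.5, Q* ≈ 188

Setting both brackets to zero gives the nullclines P + 1.44Q = 342 and 1.68P + Q = 308.
Substituting Q = 308 - 1.68P into the first: P(1 - 1.44·1.68) = 342 - 1.44·308.
So P* = -102/-1.42 = 71.5, and then Q* = 308 - 1.68·71.5 = 188.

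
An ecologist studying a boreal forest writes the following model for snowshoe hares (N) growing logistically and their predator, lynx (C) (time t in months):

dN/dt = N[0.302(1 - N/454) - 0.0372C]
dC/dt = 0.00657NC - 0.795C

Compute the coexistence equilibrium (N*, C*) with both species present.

From dC/dt = 0 with C > 0: 0.00657N* = 0.795, so N* = 121.
Substitute into dN/dt = 0: 0.302(1 - 121/454) = 0.0372C*.
The bracket is 0.733, giving C* = 0.222/0.0372 = 5.95.

N* ≈ 121, C* ≈ 5.95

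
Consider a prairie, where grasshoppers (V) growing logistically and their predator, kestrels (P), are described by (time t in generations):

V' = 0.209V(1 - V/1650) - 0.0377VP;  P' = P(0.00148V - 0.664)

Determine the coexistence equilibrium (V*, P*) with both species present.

V* ≈ 449, P* ≈ 4.04

From dP/dt = 0 with P > 0: 0.00148V* = 0.664, so V* = 449.
Substitute into dV/dt = 0: 0.209(1 - 449/1650) = 0.0377P*.
The bracket is 0.728, giving P* = 0.152/0.0377 = 4.04.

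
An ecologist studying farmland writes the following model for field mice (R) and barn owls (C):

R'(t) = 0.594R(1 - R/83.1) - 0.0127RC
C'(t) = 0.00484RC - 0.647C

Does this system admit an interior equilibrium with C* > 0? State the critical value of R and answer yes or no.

Threshold R = 134; K < 134, so no, the predator goes extinct.

The predator equation gives dC/dt > 0 only when R > 0.647/0.00484 = 134.
Without the predator, R → K = 83.1. Since 83.1 < 134, the predator cannot invade.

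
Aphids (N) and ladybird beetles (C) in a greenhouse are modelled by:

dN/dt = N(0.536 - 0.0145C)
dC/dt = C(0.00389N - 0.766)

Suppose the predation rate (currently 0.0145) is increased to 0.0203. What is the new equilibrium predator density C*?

C* ≈ 26.4

At the interior fixed point, setting dN/dt = 0 with N > 0 fixes C* = (prey growth rate)/(NC coefficient) — independent of the other coefficients.
With the change, C* = 0.536/0.0203 = 26.4; it falls from 37.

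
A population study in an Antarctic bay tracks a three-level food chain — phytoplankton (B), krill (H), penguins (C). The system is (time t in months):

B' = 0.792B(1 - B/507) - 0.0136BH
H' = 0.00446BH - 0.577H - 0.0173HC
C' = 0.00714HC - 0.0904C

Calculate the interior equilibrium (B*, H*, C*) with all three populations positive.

B* ≈ 397, H* ≈ 12.7, C* ≈ 68.9

From dC/dt = 0: 0.00714H* = 0.0904, so H* = 12.7.
From dB/dt = 0: 0.792(1 - B*/507) = 0.0136·12.7, giving B* = 507·(1 - 0.217) = 397.
From dH/dt = 0: 0.00446·397 - 0.577 = 0.0173C*, so C* = 1.19/0.0173 = 68.9.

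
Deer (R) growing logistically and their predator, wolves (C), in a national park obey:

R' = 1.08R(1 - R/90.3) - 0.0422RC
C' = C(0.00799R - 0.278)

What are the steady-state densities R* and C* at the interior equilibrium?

From dC/dt = 0 with C > 0: 0.00799R* = 0.278, so R* = 34.8.
Substitute into dR/dt = 0: 1.08(1 - 34.8/90.3) = 0.0422C*.
The bracket is 0.615, giving C* = 0.664/0.0422 = 15.7.

R* ≈ 34.8, C* ≈ 15.7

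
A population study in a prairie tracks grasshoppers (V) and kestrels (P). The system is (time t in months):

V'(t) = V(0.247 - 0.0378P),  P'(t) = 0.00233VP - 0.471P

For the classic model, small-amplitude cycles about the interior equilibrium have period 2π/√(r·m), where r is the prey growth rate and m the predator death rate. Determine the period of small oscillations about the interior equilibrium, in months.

T ≈ 18.4 months

Here r = 0.247 and m = 0.471, so r·m = 0.116.
ω = √0.116 = 0.341 per month, hence T = 2π/ω ≈ 18.4 months.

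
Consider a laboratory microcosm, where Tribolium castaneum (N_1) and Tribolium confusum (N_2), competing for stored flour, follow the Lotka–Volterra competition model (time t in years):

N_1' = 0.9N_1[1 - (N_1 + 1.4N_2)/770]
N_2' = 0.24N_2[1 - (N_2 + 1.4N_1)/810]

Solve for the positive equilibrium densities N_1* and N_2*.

N_1* ≈ 379, N_2* ≈ 279

Setting both brackets to zero gives the nullclines N_1 + 1.4N_2 = 770 and 1.4N_1 + N_2 = 810.
Substituting N_2 = 810 - 1.4N_1 into the first: N_1(1 - 1.4·1.4) = 770 - 1.4·810.
So N_1* = -364/-0.96 = 379, and then N_2* = 810 - 1.4·379 = 279.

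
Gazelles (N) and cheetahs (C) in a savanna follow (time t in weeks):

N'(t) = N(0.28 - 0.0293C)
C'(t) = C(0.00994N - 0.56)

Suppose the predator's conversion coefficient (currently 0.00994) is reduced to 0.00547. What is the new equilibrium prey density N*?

N* ≈ 102

At the interior fixed point, setting dC/dt = 0 with C > 0 fixes N* = (predator death rate)/(NC coefficient) — independent of the other coefficients.
With the change, N* = 0.56/0.00547 = 102; it rises from 56.3.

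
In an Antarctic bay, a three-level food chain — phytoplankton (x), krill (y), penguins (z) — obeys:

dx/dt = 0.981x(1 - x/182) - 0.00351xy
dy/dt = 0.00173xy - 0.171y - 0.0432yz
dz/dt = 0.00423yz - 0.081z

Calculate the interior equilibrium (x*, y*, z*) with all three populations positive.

From dz/dt = 0: 0.00423y* = 0.081, so y* = 19.1.
From dx/dt = 0: 0.981(1 - x*/182) = 0.00351·19.1, giving x* = 182·(1 - 0.0685) = 170.
From dy/dt = 0: 0.00173·170 - 0.171 = 0.0432z*, so z* = 0.122/0.0432 = 2.83.

x* ≈ 170, y* ≈ 19.1, z* ≈ 2.83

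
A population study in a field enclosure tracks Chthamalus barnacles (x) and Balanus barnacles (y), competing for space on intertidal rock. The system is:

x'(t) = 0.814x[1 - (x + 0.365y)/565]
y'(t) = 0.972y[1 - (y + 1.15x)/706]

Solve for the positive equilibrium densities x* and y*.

x* ≈ 530, y* ≈ 96.9

Setting both brackets to zero gives the nullclines x + 0.365y = 565 and 1.15x + y = 706.
Substituting y = 706 - 1.15x into the first: x(1 - 0.365·1.15) = 565 - 0.365·706.
So x* = 307/0.58 = 530, and then y* = 706 - 1.15·530 = 96.9.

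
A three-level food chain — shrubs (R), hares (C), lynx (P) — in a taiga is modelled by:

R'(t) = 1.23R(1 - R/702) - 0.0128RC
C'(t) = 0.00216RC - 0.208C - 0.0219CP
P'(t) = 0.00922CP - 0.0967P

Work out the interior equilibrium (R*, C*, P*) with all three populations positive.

From dP/dt = 0: 0.00922C* = 0.0967, so C* = 10.5.
From dR/dt = 0: 1.23(1 - R*/702) = 0.0128·10.5, giving R* = 702·(1 - 0.109) = 625.
From dC/dt = 0: 0.00216·625 - 0.208 = 0.0219P*, so P* = 1.14/0.0219 = 52.2.

R* ≈ 625, C* ≈ 10.5, P* ≈ 52.2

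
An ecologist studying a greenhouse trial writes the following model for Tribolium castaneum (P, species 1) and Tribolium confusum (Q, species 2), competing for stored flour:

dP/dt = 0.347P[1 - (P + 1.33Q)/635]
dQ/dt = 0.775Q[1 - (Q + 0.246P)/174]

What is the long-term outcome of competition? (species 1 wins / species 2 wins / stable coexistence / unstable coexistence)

Compare the nullcline intercepts: K1/α12 = 635/1.33 = 477 > K2 = 174; K2/α21 = 174/0.246 = 707 > K1 = 635.
Since both inequalities hold, each species can invade when rare, so the interior equilibrium is stable.

stable coexistence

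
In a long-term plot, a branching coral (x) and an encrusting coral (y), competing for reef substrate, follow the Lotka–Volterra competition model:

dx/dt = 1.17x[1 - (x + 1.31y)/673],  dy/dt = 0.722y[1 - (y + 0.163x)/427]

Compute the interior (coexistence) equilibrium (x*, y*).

x* ≈ 144, y* ≈ 403

Setting both brackets to zero gives the nullclines x + 1.31y = 673 and 0.163x + y = 427.
Substituting y = 427 - 0.163x into the first: x(1 - 1.31·0.163) = 673 - 1.31·427.
So x* = 114/0.786 = 144, and then y* = 427 - 0.163·144 = 403.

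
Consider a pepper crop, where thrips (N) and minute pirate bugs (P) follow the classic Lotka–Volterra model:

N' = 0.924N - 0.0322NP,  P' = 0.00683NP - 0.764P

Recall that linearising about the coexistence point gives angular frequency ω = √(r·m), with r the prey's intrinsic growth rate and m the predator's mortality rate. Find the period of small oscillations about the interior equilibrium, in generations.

Here r = 0.924 and m = 0.764, so r·m = 0.706.
ω = √0.706 = 0.84 per generation, hence T = 2π/ω ≈ 7.48 generations.

T ≈ 7.48 generations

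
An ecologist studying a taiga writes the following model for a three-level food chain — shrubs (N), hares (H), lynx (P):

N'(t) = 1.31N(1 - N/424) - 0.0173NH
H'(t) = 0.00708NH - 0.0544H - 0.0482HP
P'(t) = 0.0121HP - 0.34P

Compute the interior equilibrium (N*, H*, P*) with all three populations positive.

From dP/dt = 0: 0.0121H* = 0.34, so H* = 28.1.
From dN/dt = 0: 1.31(1 - N*/424) = 0.0173·28.1, giving N* = 424·(1 - 0.371) = 267.
From dH/dt = 0: 0.00708·267 - 0.0544 = 0.0482P*, so P* = 1.83/0.0482 = 38.

N* ≈ 267, H* ≈ 28.1, P* ≈ 38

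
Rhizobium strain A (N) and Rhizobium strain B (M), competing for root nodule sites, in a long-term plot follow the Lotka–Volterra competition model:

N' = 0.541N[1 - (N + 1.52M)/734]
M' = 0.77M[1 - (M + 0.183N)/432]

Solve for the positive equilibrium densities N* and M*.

N* ≈ 107, M* ≈ 412

Setting both brackets to zero gives the nullclines N + 1.52M = 734 and 0.183N + M = 432.
Substituting M = 432 - 0.183N into the first: N(1 - 1.52·0.183) = 734 - 1.52·432.
So N* = 77.4/0.722 = 107, and then M* = 432 - 0.183·107 = 412.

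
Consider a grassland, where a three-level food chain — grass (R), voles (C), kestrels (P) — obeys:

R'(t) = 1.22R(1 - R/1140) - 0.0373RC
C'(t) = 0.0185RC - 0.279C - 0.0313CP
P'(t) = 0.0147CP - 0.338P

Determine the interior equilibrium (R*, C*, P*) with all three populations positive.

From dP/dt = 0: 0.0147C* = 0.338, so C* = 23.
From dR/dt = 0: 1.22(1 - R*/1140) = 0.0373·23, giving R* = 1140·(1 - 0.703) = 339.
From dC/dt = 0: 0.0185·339 - 0.279 = 0.0313P*, so P* = 5.98/0.0313 = 191.

R* ≈ 339, C* ≈ 23, P* ≈ 191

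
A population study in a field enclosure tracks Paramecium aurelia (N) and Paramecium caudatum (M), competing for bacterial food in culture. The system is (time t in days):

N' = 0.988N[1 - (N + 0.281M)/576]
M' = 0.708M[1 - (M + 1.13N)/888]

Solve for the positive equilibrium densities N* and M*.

Setting both brackets to zero gives the nullclines N + 0.281M = 576 and 1.13N + M = 888.
Substituting M = 888 - 1.13N into the first: N(1 - 0.281·1.13) = 576 - 0.281·888.
So N* = 326/0.682 = 478, and then M* = 888 - 1.13·478 = 347.

N* ≈ 478, M* ≈ 347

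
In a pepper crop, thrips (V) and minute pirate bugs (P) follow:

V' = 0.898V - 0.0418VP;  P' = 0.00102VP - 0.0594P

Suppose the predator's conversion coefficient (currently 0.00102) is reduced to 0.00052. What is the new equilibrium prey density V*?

V* ≈ 114

At the interior fixed point, setting dP/dt = 0 with P > 0 fixes V* = (predator death rate)/(VP coefficient) — independent of the other coefficients.
With the change, V* = 0.0594/0.00052 = 114; it rises from 58.2.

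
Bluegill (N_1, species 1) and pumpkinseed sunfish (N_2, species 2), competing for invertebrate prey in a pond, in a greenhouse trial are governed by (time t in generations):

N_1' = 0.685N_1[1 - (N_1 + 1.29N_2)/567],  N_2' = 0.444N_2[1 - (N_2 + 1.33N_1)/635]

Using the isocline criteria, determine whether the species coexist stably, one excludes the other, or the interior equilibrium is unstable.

Compare the nullcline intercepts: K1/α12 = 567/1.29 = 440 < K2 = 635; K2/α21 = 635/1.33 = 477 < K1 = 567.
Since both are reversed, neither can invade when rare; the interior point is a saddle.

unstable coexistence (outcome depends on initial conditions)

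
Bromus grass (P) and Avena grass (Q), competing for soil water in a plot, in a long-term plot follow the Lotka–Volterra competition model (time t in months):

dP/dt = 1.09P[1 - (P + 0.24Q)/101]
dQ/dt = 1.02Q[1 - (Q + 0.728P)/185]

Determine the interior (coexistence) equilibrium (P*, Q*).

P* ≈ 68.6, Q* ≈ 135

Setting both brackets to zero gives the nullclines P + 0.24Q = 101 and 0.728P + Q = 185.
Substituting Q = 185 - 0.728P into the first: P(1 - 0.24·0.728) = 101 - 0.24·185.
So P* = 56.6/0.825 = 68.6, and then Q* = 185 - 0.728·68.6 = 135.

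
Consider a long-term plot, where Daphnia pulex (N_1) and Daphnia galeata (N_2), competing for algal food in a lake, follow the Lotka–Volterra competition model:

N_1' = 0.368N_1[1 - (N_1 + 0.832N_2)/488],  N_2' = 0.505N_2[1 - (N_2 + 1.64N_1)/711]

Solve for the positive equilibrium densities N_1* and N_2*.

N_1* ≈ 284, N_2* ≈ 245

Setting both brackets to zero gives the nullclines N_1 + 0.832N_2 = 488 and 1.64N_1 + N_2 = 711.
Substituting N_2 = 711 - 1.64N_1 into the first: N_1(1 - 0.832·1.64) = 488 - 0.832·711.
So N_1* = -104/-0.364 = 284, and then N_2* = 711 - 1.64·284 = 245.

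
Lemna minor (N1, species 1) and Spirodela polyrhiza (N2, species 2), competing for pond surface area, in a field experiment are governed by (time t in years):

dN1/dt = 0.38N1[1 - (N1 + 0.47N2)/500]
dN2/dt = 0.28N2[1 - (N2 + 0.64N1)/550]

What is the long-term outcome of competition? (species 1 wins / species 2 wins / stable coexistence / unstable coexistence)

Compare the nullcline intercepts: K1/α12 = 500/0.47 = 1060 > K2 = 550; K2/α21 = 550/0.64 = 859 > K1 = 500.
Since both inequalities hold, each species can invade when rare, so the interior equilibrium is stable.

stable coexistence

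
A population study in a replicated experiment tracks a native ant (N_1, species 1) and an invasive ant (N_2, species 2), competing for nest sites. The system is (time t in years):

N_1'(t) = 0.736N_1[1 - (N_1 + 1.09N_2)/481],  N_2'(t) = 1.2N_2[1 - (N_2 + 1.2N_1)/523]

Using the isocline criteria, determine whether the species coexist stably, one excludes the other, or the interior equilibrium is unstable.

Compare the nullcline intercepts: K1/α12 = 481/1.09 = 441 < K2 = 523; K2/α21 = 523/1.2 = 436 < K1 = 481.
Since both are reversed, neither can invade when rare; the interior point is a saddle.

unstable coexistence (outcome depends on initial conditions)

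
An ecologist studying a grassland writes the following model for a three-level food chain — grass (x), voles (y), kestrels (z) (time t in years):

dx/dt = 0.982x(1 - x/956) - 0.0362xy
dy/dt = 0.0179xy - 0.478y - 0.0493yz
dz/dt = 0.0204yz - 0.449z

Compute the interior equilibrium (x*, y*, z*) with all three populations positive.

From dz/dt = 0: 0.0204y* = 0.449, so y* = 22.
From dx/dt = 0: 0.982(1 - x*/956) = 0.0362·22, giving x* = 956·(1 - 0.811) = 180.
From dy/dt = 0: 0.0179·180 - 0.478 = 0.0493z*, so z* = 2.75/0.0493 = 55.8.

x* ≈ 180, y* ≈ 22, z* ≈ 55.8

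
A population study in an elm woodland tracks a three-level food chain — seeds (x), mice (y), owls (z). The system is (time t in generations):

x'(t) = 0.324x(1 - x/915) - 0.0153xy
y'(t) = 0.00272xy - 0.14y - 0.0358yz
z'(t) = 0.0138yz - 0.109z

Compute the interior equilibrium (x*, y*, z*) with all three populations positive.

From dz/dt = 0: 0.0138y* = 0.109, so y* = 7.9.
From dx/dt = 0: 0.324(1 - x*/915) = 0.0153·7.9, giving x* = 915·(1 - 0.373) = 574.
From dy/dt = 0: 0.00272·574 - 0.14 = 0.0358z*, so z* = 1.42/0.0358 = 39.7.

x* ≈ 574, y* ≈ 7.9, z* ≈ 39.7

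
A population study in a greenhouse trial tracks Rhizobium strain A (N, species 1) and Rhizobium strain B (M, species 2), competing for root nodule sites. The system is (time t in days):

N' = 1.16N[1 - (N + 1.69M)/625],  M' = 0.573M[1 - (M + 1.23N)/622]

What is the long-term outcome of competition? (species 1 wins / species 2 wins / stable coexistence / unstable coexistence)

Compare the nullcline intercepts: K1/α12 = 625/1.69 = 370 < K2 = 622; K2/α21 = 622/1.23 = 506 < K1 = 625.
Since both are reversed, neither can invade when rare; the interior point is a saddle.

unstable coexistence (outcome depends on initial conditions)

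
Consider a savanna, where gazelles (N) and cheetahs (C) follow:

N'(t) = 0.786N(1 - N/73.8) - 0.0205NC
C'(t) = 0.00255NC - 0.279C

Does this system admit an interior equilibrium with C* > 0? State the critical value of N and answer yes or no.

Threshold N = 109; K < 109, so no, the predator goes extinct.

The predator equation gives dC/dt > 0 only when N > 0.279/0.00255 = 109.
Without the predator, N → K = 73.8. Since 73.8 < 109, the predator cannot invade.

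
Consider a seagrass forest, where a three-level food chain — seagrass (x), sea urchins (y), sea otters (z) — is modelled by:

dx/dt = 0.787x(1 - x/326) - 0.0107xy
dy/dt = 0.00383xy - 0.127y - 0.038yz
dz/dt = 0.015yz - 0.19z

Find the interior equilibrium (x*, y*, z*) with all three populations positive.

x* ≈ 270, y* ≈ 12.7, z* ≈ 23.9

From dz/dt = 0: 0.015y* = 0.19, so y* = 12.7.
From dx/dt = 0: 0.787(1 - x*/326) = 0.0107·12.7, giving x* = 326·(1 - 0.172) = 270.
From dy/dt = 0: 0.00383·270 - 0.127 = 0.038z*, so z* = 0.907/0.038 = 23.9.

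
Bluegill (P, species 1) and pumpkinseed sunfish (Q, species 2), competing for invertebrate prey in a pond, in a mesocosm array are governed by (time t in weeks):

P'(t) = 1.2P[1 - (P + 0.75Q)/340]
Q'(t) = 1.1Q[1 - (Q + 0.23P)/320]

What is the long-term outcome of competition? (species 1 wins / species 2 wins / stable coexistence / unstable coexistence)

Compare the nullcline intercepts: K1/α12 = 340/0.75 = 453 > K2 = 320; K2/α21 = 320/0.23 = 1390 > K1 = 340.
Since both inequalities hold, each species can invade when rare, so the interior equilibrium is stable.

stable coexistence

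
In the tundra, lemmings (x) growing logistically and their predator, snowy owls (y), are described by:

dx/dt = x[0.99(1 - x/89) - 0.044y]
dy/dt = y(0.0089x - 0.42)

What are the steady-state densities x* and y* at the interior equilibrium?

From dy/dt = 0 with y > 0: 0.0089x* = 0.42, so x* = 47.2.
Substitute into dx/dt = 0: 0.99(1 - 47.2/89) = 0.044y*.
The bracket is 0.47, giving y* = 0.465/0.044 = 10.6.

x* ≈ 47.2, y* ≈ 10.6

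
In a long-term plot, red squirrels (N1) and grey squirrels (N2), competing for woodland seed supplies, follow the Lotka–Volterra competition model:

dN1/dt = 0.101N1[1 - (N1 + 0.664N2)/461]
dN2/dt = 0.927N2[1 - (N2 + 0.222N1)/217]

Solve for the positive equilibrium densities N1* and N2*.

Setting both brackets to zero gives the nullclines N1 + 0.664N2 = 461 and 0.222N1 + N2 = 217.
Substituting N2 = 217 - 0.222N1 into the first: N1(1 - 0.664·0.222) = 461 - 0.664·217.
So N1* = 317/0.853 = 372, and then N2* = 217 - 0.222·372 = 134.

N1* ≈ 372, N2* ≈ 134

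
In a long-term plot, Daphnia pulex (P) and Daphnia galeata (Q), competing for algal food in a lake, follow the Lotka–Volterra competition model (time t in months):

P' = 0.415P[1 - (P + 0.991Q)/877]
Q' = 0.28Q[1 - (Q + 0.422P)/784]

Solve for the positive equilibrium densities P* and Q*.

Setting both brackets to zero gives the nullclines P + 0.991Q = 877 and 0.422P + Q = 784.
Substituting Q = 784 - 0.422P into the first: P(1 - 0.991·0.422) = 877 - 0.991·784.
So P* = 100/0.582 = 172, and then Q* = 784 - 0.422·172 = 711.

P* ≈ 172, Q* ≈ 711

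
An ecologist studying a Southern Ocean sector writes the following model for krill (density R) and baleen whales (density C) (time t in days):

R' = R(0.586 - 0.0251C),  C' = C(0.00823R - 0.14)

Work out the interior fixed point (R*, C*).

R* ≈ 17, C* ≈ 23.3

Set dC/dt = 0 with C > 0: 0.00823R - 0.14 = 0, so R* = 0.14/0.00823 = 17.
Set dR/dt = 0 with R > 0: 0.586 - 0.0251C = 0, so C* = 0.586/0.0251 = 23.3.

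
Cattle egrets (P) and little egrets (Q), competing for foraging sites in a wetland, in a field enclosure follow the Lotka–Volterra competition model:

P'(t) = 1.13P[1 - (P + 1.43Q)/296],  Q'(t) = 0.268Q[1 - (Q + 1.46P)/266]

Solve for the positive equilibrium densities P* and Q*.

Setting both brackets to zero gives the nullclines P + 1.43Q = 296 and 1.46P + Q = 266.
Substituting Q = 266 - 1.46P into the first: P(1 - 1.43·1.46) = 296 - 1.43·266.
So P* = -84.4/-1.09 = 77.6, and then Q* = 266 - 1.46·77.6 = 153.

P* ≈ 77.6, Q* ≈ 153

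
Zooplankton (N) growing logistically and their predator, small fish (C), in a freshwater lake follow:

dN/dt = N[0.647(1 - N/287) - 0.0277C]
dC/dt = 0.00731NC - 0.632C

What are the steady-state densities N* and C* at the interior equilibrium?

From dC/dt = 0 with C > 0: 0.00731N* = 0.632, so N* = 86.5.
Substitute into dN/dt = 0: 0.647(1 - 86.5/287) = 0.0277C*.
The bracket is 0.699, giving C* = 0.452/0.0277 = 16.3.

N* ≈ 86.5, C* ≈ 16.3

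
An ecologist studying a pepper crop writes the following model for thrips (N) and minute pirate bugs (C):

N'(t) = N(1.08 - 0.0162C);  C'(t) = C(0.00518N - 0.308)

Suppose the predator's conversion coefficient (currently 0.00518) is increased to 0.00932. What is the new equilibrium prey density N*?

N* ≈ 33

At the interior fixed point, setting dC/dt = 0 with C > 0 fixes N* = (predator death rate)/(NC coefficient) — independent of the other coefficients.
With the change, N* = 0.308/0.00932 = 33; it falls from 59.5.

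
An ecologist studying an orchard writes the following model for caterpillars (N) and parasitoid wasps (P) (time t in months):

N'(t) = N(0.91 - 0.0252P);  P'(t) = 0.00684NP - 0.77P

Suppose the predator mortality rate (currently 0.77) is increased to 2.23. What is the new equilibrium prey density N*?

N* ≈ 326

At the interior fixed point, setting dP/dt = 0 with P > 0 fixes N* = (predator death rate)/(NP coefficient) — independent of the other coefficients.
With the change, N* = 2.23/0.00684 = 326; it rises from 113.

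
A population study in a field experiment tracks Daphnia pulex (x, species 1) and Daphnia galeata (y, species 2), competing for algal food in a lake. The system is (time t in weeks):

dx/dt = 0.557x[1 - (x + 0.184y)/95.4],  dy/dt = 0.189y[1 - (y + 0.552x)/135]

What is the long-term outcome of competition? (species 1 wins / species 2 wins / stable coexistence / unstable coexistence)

Compare the nullcline intercepts: K1/α12 = 95.4/0.184 = 518 > K2 = 135; K2/α21 = 135/0.552 = 245 > K1 = 95.4.
Since both inequalities hold, each species can invade when rare, so the interior equilibrium is stable.

stable coexistence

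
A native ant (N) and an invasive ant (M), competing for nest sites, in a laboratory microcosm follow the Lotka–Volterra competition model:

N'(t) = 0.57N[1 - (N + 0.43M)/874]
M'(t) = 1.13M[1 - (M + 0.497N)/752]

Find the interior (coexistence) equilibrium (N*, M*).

Setting both brackets to zero gives the nullclines N + 0.43M = 874 and 0.497N + M = 752.
Substituting M = 752 - 0.497N into the first: N(1 - 0.43·0.497) = 874 - 0.43·752.
So N* = 551/0.786 = 700, and then M* = 752 - 0.497·700 = 404.

N* ≈ 700, M* ≈ 404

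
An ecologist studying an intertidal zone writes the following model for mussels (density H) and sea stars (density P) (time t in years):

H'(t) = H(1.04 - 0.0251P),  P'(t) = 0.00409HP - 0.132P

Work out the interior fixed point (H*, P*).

Set dP/dt = 0 with P > 0: 0.00409H - 0.132 = 0, so H* = 0.132/0.00409 = 32.3.
Set dH/dt = 0 with H > 0: 1.04 - 0.0251P = 0, so P* = 1.04/0.0251 = 41.4.

H* ≈ 32.3, P* ≈ 41.4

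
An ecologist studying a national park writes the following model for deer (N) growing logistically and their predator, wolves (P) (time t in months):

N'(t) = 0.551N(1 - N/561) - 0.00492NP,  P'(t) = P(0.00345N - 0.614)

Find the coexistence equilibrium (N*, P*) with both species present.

N* ≈ 178, P* ≈ 76.5

From dP/dt = 0 with P > 0: 0.00345N* = 0.614, so N* = 178.
Substitute into dN/dt = 0: 0.551(1 - 178/561) = 0.00492P*.
The bracket is 0.683, giving P* = 0.376/0.00492 = 76.5.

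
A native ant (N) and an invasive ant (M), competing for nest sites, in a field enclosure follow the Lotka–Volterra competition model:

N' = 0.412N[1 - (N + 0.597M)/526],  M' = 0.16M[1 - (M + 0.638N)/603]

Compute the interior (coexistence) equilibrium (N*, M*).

Setting both brackets to zero gives the nullclines N + 0.597M = 526 and 0.638N + M = 603.
Substituting M = 603 - 0.638N into the first: N(1 - 0.597·0.638) = 526 - 0.597·603.
So N* = 166/0.619 = 268, and then M* = 603 - 0.638·268 = 432.

N* ≈ 268, M* ≈ 432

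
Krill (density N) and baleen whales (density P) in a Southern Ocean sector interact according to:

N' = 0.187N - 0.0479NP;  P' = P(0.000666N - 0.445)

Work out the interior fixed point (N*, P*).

N* ≈ 668, P* ≈ 3.9

Set dP/dt = 0 with P > 0: 0.000666N - 0.445 = 0, so N* = 0.445/0.000666 = 668.
Set dN/dt = 0 with N > 0: 0.187 - 0.0479P = 0, so P* = 0.187/0.0479 = 3.9.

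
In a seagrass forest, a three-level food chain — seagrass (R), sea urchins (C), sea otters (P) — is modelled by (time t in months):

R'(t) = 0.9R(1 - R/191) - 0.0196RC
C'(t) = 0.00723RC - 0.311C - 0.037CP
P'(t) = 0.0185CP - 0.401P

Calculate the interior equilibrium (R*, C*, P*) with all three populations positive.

From dP/dt = 0: 0.0185C* = 0.401, so C* = 21.7.
From dR/dt = 0: 0.9(1 - R*/191) = 0.0196·21.7, giving R* = 191·(1 - 0.472) = 101.
From dC/dt = 0: 0.00723·101 - 0.311 = 0.037P*, so P* = 0.418/0.037 = 11.3.

R* ≈ 101, C* ≈ 21.7, P* ≈ 11.3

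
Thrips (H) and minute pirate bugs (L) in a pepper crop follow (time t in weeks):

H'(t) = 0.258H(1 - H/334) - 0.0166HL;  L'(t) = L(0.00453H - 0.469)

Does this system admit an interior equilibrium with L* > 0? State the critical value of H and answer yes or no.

Threshold H = 104; K > 104, so yes, the predator persists.

The predator equation gives dL/dt > 0 only when H > 0.469/0.00453 = 104.
Without the predator, H → K = 334. Since 334 > 104, the predator can invade and persist.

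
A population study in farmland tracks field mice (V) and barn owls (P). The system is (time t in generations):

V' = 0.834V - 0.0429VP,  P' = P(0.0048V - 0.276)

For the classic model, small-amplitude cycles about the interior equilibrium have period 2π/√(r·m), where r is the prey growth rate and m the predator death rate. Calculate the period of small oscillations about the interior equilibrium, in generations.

Here r = 0.834 and m = 0.276, so r·m = 0.23.
ω = √0.23 = 0.48 per generation, hence T = 2π/ω ≈ 13.1 generations.

T ≈ 13.1 generations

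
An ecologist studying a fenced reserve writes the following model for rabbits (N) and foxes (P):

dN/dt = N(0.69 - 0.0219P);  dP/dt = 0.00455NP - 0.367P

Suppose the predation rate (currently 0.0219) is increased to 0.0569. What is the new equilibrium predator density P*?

At the interior fixed point, setting dN/dt = 0 with N > 0 fixes P* = (prey growth rate)/(NP coefficient) — independent of the other coefficients.
With the change, P* = 0.69/0.0569 = 12.1; it falls from 31.5.

P* ≈ 12.1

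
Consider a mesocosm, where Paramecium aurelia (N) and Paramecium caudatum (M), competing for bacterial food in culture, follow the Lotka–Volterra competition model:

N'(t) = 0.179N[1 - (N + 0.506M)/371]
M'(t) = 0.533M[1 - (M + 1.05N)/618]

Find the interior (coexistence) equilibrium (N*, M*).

Setting both brackets to zero gives the nullclines N + 0.506M = 371 and 1.05N + M = 618.
Substituting M = 618 - 1.05N into the first: N(1 - 0.506·1.05) = 371 - 0.506·618.
So N* = 58.3/0.469 = 124, and then M* = 618 - 1.05·124 = 487.

N* ≈ 124, M* ≈ 487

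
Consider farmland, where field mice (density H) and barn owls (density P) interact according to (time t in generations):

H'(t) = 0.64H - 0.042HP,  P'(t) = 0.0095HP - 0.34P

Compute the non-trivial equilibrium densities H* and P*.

H* ≈ 35.8, P* ≈ 15.2

Set dP/dt = 0 with P > 0: 0.0095H - 0.34 = 0, so H* = 0.34/0.0095 = 35.8.
Set dH/dt = 0 with H > 0: 0.64 - 0.042P = 0, so P* = 0.64/0.042 = 15.2.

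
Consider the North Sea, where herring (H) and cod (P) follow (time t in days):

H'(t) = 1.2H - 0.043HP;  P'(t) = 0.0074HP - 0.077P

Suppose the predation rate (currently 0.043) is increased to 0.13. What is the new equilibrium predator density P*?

P* ≈ 9.23

At the interior fixed point, setting dH/dt = 0 with H > 0 fixes P* = (prey growth rate)/(HP coefficient) — independent of the other coefficients.
With the change, P* = 1.2/0.13 = 9.23; it falls from 27.9.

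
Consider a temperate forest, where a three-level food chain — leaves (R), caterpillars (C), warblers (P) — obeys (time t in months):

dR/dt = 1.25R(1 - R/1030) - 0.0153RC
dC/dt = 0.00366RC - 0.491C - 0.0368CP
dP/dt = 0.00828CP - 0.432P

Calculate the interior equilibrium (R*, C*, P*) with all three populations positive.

R* ≈ 372, C* ≈ 52.2, P* ≈ 23.7

From dP/dt = 0: 0.00828C* = 0.432, so C* = 52.2.
From dR/dt = 0: 1.25(1 - R*/1030) = 0.0153·52.2, giving R* = 1030·(1 - 0.639) = 372.
From dC/dt = 0: 0.00366·372 - 0.491 = 0.0368P*, so P* = 0.871/0.0368 = 23.7.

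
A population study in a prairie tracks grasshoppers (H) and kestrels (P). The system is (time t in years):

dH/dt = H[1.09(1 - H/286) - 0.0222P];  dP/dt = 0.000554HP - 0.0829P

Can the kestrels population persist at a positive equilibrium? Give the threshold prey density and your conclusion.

Threshold H = 150; K > 150, so yes, the predator persists.

The predator equation gives dP/dt > 0 only when H > 0.0829/0.000554 = 150.
Without the predator, H → K = 286. Since 286 > 150, the predator can invade and persist.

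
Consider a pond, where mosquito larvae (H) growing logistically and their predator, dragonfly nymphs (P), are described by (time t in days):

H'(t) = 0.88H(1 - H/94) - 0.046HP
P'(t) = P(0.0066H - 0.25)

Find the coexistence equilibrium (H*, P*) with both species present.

H* ≈ 37.9, P* ≈ 11.4

From dP/dt = 0 with P > 0: 0.0066H* = 0.25, so H* = 37.9.
Substitute into dH/dt = 0: 0.88(1 - 37.9/94) = 0.046P*.
The bracket is 0.597, giving P* = 0.525/0.046 = 11.4.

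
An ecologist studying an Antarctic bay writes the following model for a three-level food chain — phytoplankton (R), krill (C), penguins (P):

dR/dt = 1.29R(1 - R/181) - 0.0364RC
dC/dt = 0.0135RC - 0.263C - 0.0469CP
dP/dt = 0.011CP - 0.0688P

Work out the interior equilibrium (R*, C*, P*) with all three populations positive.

From dP/dt = 0: 0.011C* = 0.0688, so C* = 6.25.
From dR/dt = 0: 1.29(1 - R*/181) = 0.0364·6.25, giving R* = 181·(1 - 0.176) = 149.
From dC/dt = 0: 0.0135·149 - 0.263 = 0.0469P*, so P* = 1.75/0.0469 = 37.3.

R* ≈ 149, C* ≈ 6.25, P* ≈ 37.3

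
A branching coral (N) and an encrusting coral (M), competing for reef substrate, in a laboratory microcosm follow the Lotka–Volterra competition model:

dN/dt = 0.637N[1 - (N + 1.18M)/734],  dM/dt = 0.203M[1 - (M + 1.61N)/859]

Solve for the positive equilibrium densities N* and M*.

Setting both brackets to zero gives the nullclines N + 1.18M = 734 and 1.61N + M = 859.
Substituting M = 859 - 1.61N into the first: N(1 - 1.18·1.61) = 734 - 1.18·859.
So N* = -280/-0.9 = 311, and then M* = 859 - 1.61·311 = 359.

N* ≈ 311, M* ≈ 359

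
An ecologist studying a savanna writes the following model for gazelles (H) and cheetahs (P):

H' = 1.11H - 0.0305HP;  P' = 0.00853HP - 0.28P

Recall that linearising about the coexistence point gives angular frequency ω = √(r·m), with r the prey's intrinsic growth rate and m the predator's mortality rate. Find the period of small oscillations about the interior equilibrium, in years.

Here r = 1.11 and m = 0.28, so r·m = 0.311.
ω = √0.311 = 0.557 per year, hence T = 2π/ω ≈ 11.3 years.

T ≈ 11.3 years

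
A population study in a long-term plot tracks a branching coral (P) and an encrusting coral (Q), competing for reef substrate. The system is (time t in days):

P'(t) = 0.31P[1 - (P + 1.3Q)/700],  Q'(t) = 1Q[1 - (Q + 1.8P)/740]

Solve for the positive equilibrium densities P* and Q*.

Setting both brackets to zero gives the nullclines P + 1.3Q = 700 and 1.8P + Q = 740.
Substituting Q = 740 - 1.8P into the first: P(1 - 1.3·1.8) = 700 - 1.3·740.
So P* = -262/-1.34 = 196, and then Q* = 740 - 1.8·196 = 388.

P* ≈ 196, Q* ≈ 388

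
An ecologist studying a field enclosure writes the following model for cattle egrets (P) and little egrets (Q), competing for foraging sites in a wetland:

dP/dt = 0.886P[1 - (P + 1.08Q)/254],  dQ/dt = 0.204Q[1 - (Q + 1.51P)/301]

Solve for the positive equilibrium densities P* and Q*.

Setting both brackets to zero gives the nullclines P + 1.08Q = 254 and 1.51P + Q = 301.
Substituting Q = 301 - 1.51P into the first: P(1 - 1.08·1.51) = 254 - 1.08·301.
So P* = -71.1/-0.631 = 113, and then Q* = 301 - 1.51·113 = 131.

P* ≈ 113, Q* ≈ 131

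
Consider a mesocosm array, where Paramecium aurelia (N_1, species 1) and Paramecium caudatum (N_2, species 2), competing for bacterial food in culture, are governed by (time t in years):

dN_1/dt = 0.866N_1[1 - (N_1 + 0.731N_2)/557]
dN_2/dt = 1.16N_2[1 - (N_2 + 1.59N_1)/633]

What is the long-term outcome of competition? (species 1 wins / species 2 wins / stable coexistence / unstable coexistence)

species 1 excludes species 2

Compare the nullcline intercepts: K1/α12 = 557/0.731 = 762 > K2 = 633; K2/α21 = 633/1.59 = 398 < K1 = 557.
Since the inequalities point opposite ways, species 1 can invade but species 2 cannot.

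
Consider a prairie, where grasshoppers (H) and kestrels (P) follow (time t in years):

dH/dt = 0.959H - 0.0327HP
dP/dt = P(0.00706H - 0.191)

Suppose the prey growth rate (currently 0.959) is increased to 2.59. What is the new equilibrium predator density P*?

At the interior fixed point, setting dH/dt = 0 with H > 0 fixes P* = (prey growth rate)/(HP coefficient) — independent of the other coefficients.
With the change, P* = 2.59/0.0327 = 79.2; it rises from 29.3.

P* ≈ 79.2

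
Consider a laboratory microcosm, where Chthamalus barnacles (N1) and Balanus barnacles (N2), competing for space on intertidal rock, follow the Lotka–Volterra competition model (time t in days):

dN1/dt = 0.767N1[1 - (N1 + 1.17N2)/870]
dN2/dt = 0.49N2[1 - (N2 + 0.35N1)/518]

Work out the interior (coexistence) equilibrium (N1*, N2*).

N1* ≈ 447, N2* ≈ 362

Setting both brackets to zero gives the nullclines N1 + 1.17N2 = 870 and 0.35N1 + N2 = 518.
Substituting N2 = 518 - 0.35N1 into the first: N1(1 - 1.17·0.35) = 870 - 1.17·518.
So N1* = 264/0.591 = 447, and then N2* = 518 - 0.35·447 = 362.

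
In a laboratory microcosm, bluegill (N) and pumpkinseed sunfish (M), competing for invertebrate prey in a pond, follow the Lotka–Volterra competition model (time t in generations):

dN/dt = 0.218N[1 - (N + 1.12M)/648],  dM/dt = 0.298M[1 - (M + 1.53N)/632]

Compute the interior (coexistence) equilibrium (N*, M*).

Setting both brackets to zero gives the nullclines N + 1.12M = 648 and 1.53N + M = 632.
Substituting M = 632 - 1.53N into the first: N(1 - 1.12·1.53) = 648 - 1.12·632.
So N* = -59.8/-0.714 = 83.9, and then M* = 632 - 1.53·83.9 = 504.

N* ≈ 83.9, M* ≈ 504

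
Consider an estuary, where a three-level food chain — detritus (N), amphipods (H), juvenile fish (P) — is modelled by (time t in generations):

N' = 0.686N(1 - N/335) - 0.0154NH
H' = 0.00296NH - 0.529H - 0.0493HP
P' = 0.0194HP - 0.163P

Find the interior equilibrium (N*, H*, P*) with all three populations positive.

N* ≈ 272, H* ≈ 8.4, P* ≈ 5.59

From dP/dt = 0: 0.0194H* = 0.163, so H* = 8.4.
From dN/dt = 0: 0.686(1 - N*/335) = 0.0154·8.4, giving N* = 335·(1 - 0.189) = 272.
From dH/dt = 0: 0.00296·272 - 0.529 = 0.0493P*, so P* = 0.276/0.0493 = 5.59.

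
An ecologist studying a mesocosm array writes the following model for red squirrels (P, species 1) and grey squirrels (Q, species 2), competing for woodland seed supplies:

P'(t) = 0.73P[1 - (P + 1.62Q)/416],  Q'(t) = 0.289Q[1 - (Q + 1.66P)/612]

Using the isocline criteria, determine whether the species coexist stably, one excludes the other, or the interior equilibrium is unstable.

unstable coexistence (outcome depends on initial conditions)

Compare the nullcline intercepts: K1/α12 = 416/1.62 = 257 < K2 = 612; K2/α21 = 612/1.66 = 369 < K1 = 416.
Since both are reversed, neither can invade when rare; the interior point is a saddle.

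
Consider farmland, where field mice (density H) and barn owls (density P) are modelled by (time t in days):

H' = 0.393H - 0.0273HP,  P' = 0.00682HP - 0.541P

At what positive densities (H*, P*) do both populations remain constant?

Set dP/dt = 0 with P > 0: 0.00682H - 0.541 = 0, so H* = 0.541/0.00682 = 79.3.
Set dH/dt = 0 with H > 0: 0.393 - 0.0273P = 0, so P* = 0.393/0.0273 = 14.4.

H* ≈ 79.3, P* ≈ 14.4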